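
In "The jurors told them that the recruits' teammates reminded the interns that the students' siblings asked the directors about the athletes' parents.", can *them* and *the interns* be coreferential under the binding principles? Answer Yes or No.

No

*the interns* is an R-expression; Principle C requires it to be free (not bound by any c-commanding expression).
— them: object of the matrix clause; the pronoun c-commands the R-expression — coreference blocked (Principle C).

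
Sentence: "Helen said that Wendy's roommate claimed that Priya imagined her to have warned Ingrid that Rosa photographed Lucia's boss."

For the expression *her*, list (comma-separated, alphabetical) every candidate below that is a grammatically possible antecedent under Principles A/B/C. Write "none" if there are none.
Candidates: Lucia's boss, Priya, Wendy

*her* is a pronoun; Principle B requires it to be free in its binding domain — the clause headed by 'imagined'.
— Lucia's boss: object of the clause headed by 'photographed'; is c-commanded by the pronoun; coreference would bind this R-expression — blocked (Principle C).
— Priya: subject of the clause headed by 'imagined'; c-commands the pronoun within its binding domain — blocked (Principle B).
— Wendy: possessor inside the subject DP of the clause headed by 'claimed'; does not c-command the pronoun — Principle B does not apply; allowed.

Wendy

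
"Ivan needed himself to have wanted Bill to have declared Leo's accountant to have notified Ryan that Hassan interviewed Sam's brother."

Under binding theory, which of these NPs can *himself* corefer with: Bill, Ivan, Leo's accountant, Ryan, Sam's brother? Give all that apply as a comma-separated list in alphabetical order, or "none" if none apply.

Ivan

*himself* is a reflexive; Principle A requires it to be bound within its binding domain — the matrix clause.
— Bill: subject of the clause headed by 'declared'; does not c-command the reflexive — cannot bind it (Principle A).
— Ivan: subject of the matrix clause; c-commands the reflexive within its binding domain — allowed (Principle A).
— Leo's accountant: subject of the clause headed by 'notified'; does not c-command the reflexive — cannot bind it (Principle A).
— Ryan: object of the clause headed by 'notified'; does not c-command the reflexive — cannot bind it (Principle A).
— Sam's brother: object of the clause headed by 'interviewed'; does not c-command the reflexive — cannot bind it (Principle A).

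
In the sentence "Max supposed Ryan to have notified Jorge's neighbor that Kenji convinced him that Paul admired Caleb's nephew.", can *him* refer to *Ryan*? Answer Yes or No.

*him* is a pronoun; Principle B requires it to be free in its binding domain — the clause headed by 'convinced'.
— Ryan: subject of the clause headed by 'notified'; c-commands the pronoun but lies outside its binding domain — allowed.

Yes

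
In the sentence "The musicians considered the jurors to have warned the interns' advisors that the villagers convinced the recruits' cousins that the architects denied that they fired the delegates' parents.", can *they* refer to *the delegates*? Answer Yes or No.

*they* is a pronoun; Principle B requires it to be free in its binding domain — the clause headed by 'fired'.
— the delegates: possessor inside the object DP of the clause headed by 'fired'; is c-commanded by the pronoun; coreference would bind this R-expression — blocked (Principle C).

No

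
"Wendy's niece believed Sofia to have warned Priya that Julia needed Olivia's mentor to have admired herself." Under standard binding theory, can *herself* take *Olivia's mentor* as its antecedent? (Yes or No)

*herself* is a reflexive; Principle A requires it to be bound within its binding domain — the clause headed by 'admired'.
— Olivia's mentor: subject of the clause headed by 'admired'; c-commands the reflexive within its binding domain — allowed (Principle A).

Yes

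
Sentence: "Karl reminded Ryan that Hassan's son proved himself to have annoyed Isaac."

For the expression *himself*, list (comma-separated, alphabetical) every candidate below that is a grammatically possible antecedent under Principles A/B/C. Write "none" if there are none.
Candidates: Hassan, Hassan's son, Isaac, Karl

Hassan's son

*himself* is a reflexive; Principle A requires it to be bound within its binding domain — the clause headed by 'proved'.
— Hassan: possessor inside the subject DP of the clause headed by 'proved'; does not c-command the reflexive — cannot bind it (Principle A).
— Hassan's son: subject of the clause headed by 'proved'; c-commands the reflexive within its binding domain — allowed (Principle A).
— Isaac: object of the clause headed by 'annoyed'; does not c-command the reflexive — cannot bind it (Principle A).
— Karl: subject of the matrix clause; c-commands the reflexive but lies outside its binding domain — cannot bind it (Principle A).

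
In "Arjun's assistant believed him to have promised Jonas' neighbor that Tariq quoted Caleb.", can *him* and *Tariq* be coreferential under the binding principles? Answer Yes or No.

No

*Tariq* is an R-expression; Principle C requires it to be free (not bound by any c-commanding expression).
— him: subject of the clause headed by 'promised'; the pronoun c-commands the R-expression — coreference blocked (Principle C).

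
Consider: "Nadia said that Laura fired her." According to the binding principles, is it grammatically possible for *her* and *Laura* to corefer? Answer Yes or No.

No

*her* is a pronoun; Principle B requires it to be free in its binding domain — the clause headed by 'fired'.
— Laura: subject of the clause headed by 'fired'; c-commands the pronoun within its binding domain — blocked (Principle B).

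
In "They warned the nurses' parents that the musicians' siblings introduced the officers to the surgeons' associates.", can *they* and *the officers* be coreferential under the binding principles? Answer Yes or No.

*the officers* is an R-expression; Principle C requires it to be free (not bound by any c-commanding expression).
— they: subject of the matrix clause; the pronoun c-commands the R-expression — coreference blocked (Principle C).

No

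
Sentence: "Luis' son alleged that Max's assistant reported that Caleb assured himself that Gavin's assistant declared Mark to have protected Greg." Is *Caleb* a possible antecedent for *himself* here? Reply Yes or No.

Yes

*himself* is a reflexive; Principle A requires it to be bound within its binding domain — the clause headed by 'assured'.
— Caleb: subject of the clause headed by 'assured'; c-commands the reflexive within its binding domain — allowed (Principle A).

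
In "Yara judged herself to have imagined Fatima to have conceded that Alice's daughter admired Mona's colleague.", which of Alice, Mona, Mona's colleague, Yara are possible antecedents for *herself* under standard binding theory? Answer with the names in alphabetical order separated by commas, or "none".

Yara

*herself* is a reflexive; Principle A requires it to be bound within its binding domain — the matrix clause.
— Alice: possessor inside the subject DP of the clause headed by 'admired'; does not c-command the reflexive — cannot bind it (Principle A).
— Mona: possessor inside the object DP of the clause headed by 'admired'; does not c-command the reflexive — cannot bind it (Principle A).
— Mona's colleague: object of the clause headed by 'admired'; does not c-command the reflexive — cannot bind it (Principle A).
— Yara: subject of the matrix clause; c-commands the reflexive within its binding domain — allowed (Principle A).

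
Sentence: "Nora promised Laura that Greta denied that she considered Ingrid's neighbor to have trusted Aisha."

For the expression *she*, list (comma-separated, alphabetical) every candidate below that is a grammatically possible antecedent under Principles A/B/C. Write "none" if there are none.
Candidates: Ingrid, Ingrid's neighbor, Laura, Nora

Laura, Nora

*she* is a pronoun; Principle B requires it to be free in its binding domain — the clause headed by 'considered'.
— Ingrid: possessor inside the subject DP of the clause headed by 'trusted'; is c-commanded by the pronoun; coreference would bind this R-expression — blocked (Principle C).
— Ingrid's neighbor: subject of the clause headed by 'trusted'; is c-commanded by the pronoun; coreference would bind this R-expression — blocked (Principle C).
— Laura: object of the matrix clause; c-commands the pronoun but lies outside its binding domain — allowed.
— Nora: subject of the matrix clause; c-commands the pronoun but lies outside its binding domain — allowed.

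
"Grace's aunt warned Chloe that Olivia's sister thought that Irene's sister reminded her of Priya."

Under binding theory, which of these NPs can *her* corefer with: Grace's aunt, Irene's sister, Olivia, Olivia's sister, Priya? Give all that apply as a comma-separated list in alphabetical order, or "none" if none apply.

Grace's aunt, Olivia, Olivia's sister

*her* is a pronoun; Principle B requires it to be free in its binding domain — the clause headed by 'reminded'.
— Grace's aunt: subject of the matrix clause; c-commands the pronoun but lies outside its binding domain — allowed.
— Irene's sister: subject of the clause headed by 'reminded'; c-commands the pronoun within its binding domain — blocked (Principle B).
— Olivia: possessor inside the subject DP of the clause headed by 'thought'; does not c-command the pronoun — Principle B does not apply; allowed.
— Olivia's sister: subject of the clause headed by 'thought'; c-commands the pronoun but lies outside its binding domain — allowed.
— Priya: second object of the clause headed by 'reminded'; is c-commanded by the pronoun; coreference would bind this R-expression — blocked (Principle C).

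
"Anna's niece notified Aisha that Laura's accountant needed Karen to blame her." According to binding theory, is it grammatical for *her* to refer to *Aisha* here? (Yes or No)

Yes

*Aisha* is an R-expression; Principle C requires it to be free (not bound by any c-commanding expression).
— her: object of the clause headed by 'blame'; the pronoun does not c-command the R-expression — coreference allowed.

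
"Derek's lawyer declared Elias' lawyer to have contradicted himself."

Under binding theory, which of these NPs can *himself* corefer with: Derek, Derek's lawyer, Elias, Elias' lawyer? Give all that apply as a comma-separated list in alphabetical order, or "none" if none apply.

Elias' lawyer

*himself* is a reflexive; Principle A requires it to be bound within its binding domain — the clause headed by 'contradicted'.
— Derek: possessor inside the subject DP of the matrix clause; does not c-command the reflexive — cannot bind it (Principle A).
— Derek's lawyer: subject of the matrix clause; c-commands the reflexive but lies outside its binding domain — cannot bind it (Principle A).
— Elias: possessor inside the subject DP of the clause headed by 'contradicted'; does not c-command the reflexive — cannot bind it (Principle A).
— Elias' lawyer: subject of the clause headed by 'contradicted'; c-commands the reflexive within its binding domain — allowed (Principle A).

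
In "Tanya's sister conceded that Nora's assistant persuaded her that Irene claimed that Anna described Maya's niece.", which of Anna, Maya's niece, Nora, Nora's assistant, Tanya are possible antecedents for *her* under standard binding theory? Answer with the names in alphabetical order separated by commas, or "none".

Nora, Tanya

*her* is a pronoun; Principle B requires it to be free in its binding domain — the clause headed by 'persuaded'.
— Anna: subject of the clause headed by 'described'; is c-commanded by the pronoun; coreference would bind this R-expression — blocked (Principle C).
— Maya's niece: object of the clause headed by 'described'; is c-commanded by the pronoun; coreference would bind this R-expression — blocked (Principle C).
— Nora: possessor inside the subject DP of the clause headed by 'persuaded'; does not c-command the pronoun — Principle B does not apply; allowed.
— Nora's assistant: subject of the clause headed by 'persuaded'; c-commands the pronoun within its binding domain — blocked (Principle B).
— Tanya: possessor inside the subject DP of the matrix clause; does not c-command the pronoun — Principle B does not apply; allowed.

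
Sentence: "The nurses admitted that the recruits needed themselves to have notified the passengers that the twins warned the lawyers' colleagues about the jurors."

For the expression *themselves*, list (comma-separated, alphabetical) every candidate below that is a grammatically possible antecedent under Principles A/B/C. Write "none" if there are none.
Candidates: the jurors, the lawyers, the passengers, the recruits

the recruits

*themselves* is a reflexive; Principle A requires it to be bound within its binding domain — the clause headed by 'needed'.
— the jurors: second object of the clause headed by 'warned'; does not c-command the reflexive — cannot bind it (Principle A).
— the lawyers: possessor inside the object DP of the clause headed by 'warned'; does not c-command the reflexive — cannot bind it (Principle A).
— the passengers: object of the clause headed by 'notified'; does not c-command the reflexive — cannot bind it (Principle A).
— the recruits: subject of the clause headed by 'needed'; c-commands the reflexive within its binding domain — allowed (Principle A).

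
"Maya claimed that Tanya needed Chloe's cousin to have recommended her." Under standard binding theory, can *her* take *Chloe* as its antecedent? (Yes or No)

*her* is a pronoun; Principle B requires it to be free in its binding domain — the clause headed by 'recommended'.
— Chloe: possessor inside the subject DP of the clause headed by 'recommended'; does not c-command the pronoun — Principle B does not apply; allowed.

Yes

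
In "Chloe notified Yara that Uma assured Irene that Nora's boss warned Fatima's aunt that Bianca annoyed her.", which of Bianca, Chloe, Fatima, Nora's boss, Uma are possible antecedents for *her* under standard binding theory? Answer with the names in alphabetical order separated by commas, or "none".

*her* is a pronoun; Principle B requires it to be free in its binding domain — the clause headed by 'annoyed'.
— Bianca: subject of the clause headed by 'annoyed'; c-commands the pronoun within its binding domain — blocked (Principle B).
— Chloe: subject of the matrix clause; c-commands the pronoun but lies outside its binding domain — allowed.
— Fatima: possessor inside the object DP of the clause headed by 'warned'; does not c-command the pronoun — Principle B does not apply; allowed.
— Nora's boss: subject of the clause headed by 'warned'; c-commands the pronoun but lies outside its binding domain — allowed.
— Uma: subject of the clause headed by 'assured'; c-commands the pronoun but lies outside its binding domain — allowed.

Chloe, Fatima, Nora's boss, Uma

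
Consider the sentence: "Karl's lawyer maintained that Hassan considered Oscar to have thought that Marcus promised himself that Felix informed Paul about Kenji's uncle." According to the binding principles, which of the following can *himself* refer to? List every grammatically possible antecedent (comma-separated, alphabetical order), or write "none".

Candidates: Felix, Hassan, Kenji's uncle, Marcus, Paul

Marcus

*himself* is a reflexive; Principle A requires it to be bound within its binding domain — the clause headed by 'promised'.
— Felix: subject of the clause headed by 'informed'; does not c-command the reflexive — cannot bind it (Principle A).
— Hassan: subject of the clause headed by 'considered'; c-commands the reflexive but lies outside its binding domain — cannot bind it (Principle A).
— Kenji's uncle: second object of the clause headed by 'informed'; does not c-command the reflexive — cannot bind it (Principle A).
— Marcus: subject of the clause headed by 'promised'; c-commands the reflexive within its binding domain — allowed (Principle A).
— Paul: object of the clause headed by 'informed'; does not c-command the reflexive — cannot bind it (Principle A).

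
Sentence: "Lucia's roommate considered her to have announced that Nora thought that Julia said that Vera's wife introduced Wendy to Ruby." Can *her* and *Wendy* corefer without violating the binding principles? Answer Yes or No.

*Wendy* is an R-expression; Principle C requires it to be free (not bound by any c-commanding expression).
— her: subject of the clause headed by 'announced'; the pronoun c-commands the R-expression — coreference blocked (Principle C).

No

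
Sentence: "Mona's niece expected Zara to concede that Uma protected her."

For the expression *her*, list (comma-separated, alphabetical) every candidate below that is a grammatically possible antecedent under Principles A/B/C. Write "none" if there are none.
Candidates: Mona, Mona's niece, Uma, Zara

Mona, Mona's niece, Zara

*her* is a pronoun; Principle B requires it to be free in its binding domain — the clause headed by 'protected'.
— Mona: possessor inside the subject DP of the matrix clause; does not c-command the pronoun — Principle B does not apply; allowed.
— Mona's niece: subject of the matrix clause; c-commands the pronoun but lies outside its binding domain — allowed.
— Uma: subject of the clause headed by 'protected'; c-commands the pronoun within its binding domain — blocked (Principle B).
— Zara: subject of the clause headed by 'concede'; c-commands the pronoun but lies outside its binding domain — allowed.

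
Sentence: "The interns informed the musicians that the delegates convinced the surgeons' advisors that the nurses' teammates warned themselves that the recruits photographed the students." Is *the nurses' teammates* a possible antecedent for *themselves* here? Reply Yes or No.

*themselves* is a reflexive; Principle A requires it to be bound within its binding domain — the clause headed by 'warned'.
— the nurses' teammates: subject of the clause headed by 'warned'; c-commands the reflexive within its binding domain — allowed (Principle A).

Yes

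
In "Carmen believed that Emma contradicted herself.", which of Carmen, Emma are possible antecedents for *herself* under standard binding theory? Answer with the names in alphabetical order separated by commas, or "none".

Emma

*herself* is a reflexive; Principle A requires it to be bound within its binding domain — the clause headed by 'contradicted'.
— Carmen: subject of the matrix clause; c-commands the reflexive but lies outside its binding domain — cannot bind it (Principle A).
— Emma: subject of the clause headed by 'contradicted'; c-commands the reflexive within its binding domain — allowed (Principle A).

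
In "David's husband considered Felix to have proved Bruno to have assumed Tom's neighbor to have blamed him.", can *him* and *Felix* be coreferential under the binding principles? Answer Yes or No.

*Felix* is an R-expression; Principle C requires it to be free (not bound by any c-commanding expression).
— him: object of the clause headed by 'blamed'; the pronoun does not c-command the R-expression — coreference allowed.

Yes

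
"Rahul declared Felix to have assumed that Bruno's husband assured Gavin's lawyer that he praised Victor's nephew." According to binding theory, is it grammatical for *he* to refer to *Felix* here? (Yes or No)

Yes

*Felix* is an R-expression; Principle C requires it to be free (not bound by any c-commanding expression).
— he: subject of the clause headed by 'praised'; the pronoun does not c-command the R-expression — coreference allowed.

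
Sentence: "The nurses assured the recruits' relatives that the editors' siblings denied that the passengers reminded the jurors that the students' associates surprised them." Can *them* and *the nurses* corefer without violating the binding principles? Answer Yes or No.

*the nurses* is an R-expression; Principle C requires it to be free (not bound by any c-commanding expression).
— them: object of the clause headed by 'surprised'; the pronoun does not c-command the R-expression — coreference allowed.

Yes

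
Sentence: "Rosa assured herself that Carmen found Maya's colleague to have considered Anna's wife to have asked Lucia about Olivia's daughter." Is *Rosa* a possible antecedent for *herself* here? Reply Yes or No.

*herself* is a reflexive; Principle A requires it to be bound within its binding domain — the matrix clause.
— Rosa: subject of the matrix clause; c-commands the reflexive within its binding domain — allowed (Principle A).

Yes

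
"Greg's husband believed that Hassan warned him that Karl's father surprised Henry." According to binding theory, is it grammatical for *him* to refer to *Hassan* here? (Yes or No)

*Hassan* is an R-expression; Principle C requires it to be free (not bound by any c-commanding expression).
— him: object of the clause headed by 'warned'; the R-expression locally c-commands the pronoun — coreference blocked (Principle B on the pronoun).

No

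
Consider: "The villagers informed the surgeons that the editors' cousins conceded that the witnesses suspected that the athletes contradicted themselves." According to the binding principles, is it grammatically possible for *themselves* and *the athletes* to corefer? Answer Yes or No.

*themselves* is a reflexive; Principle A requires it to be bound within its binding domain — the clause headed by 'contradicted'.
— the athletes: subject of the clause headed by 'contradicted'; c-commands the reflexive within its binding domain — allowed (Principle A).

Yes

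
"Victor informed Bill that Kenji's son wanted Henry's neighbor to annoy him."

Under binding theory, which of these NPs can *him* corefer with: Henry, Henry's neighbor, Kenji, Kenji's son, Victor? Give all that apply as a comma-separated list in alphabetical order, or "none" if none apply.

Henry, Kenji, Kenji's son, Victor

*him* is a pronoun; Principle B requires it to be free in its binding domain — the clause headed by 'annoy'.
— Henry: possessor inside the subject DP of the clause headed by 'annoy'; does not c-command the pronoun — Principle B does not apply; allowed.
— Henry's neighbor: subject of the clause headed by 'annoy'; c-commands the pronoun within its binding domain — blocked (Principle B).
— Kenji: possessor inside the subject DP of the clause headed by 'wanted'; does not c-command the pronoun — Principle B does not apply; allowed.
— Kenji's son: subject of the clause headed by 'wanted'; c-commands the pronoun but lies outside its binding domain — allowed.
— Victor: subject of the matrix clause; c-commands the pronoun but lies outside its binding domain — allowed.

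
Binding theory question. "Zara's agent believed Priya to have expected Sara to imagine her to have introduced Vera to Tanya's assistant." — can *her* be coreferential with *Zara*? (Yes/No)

Yes

*her* is a pronoun; Principle B requires it to be free in its binding domain — the clause headed by 'imagine'.
— Zara: possessor inside the subject DP of the matrix clause; does not c-command the pronoun — Principle B does not apply; allowed.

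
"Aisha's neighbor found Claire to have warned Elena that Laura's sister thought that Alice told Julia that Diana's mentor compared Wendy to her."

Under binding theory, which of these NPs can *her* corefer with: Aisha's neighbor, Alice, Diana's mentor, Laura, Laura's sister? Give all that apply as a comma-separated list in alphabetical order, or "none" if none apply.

Aisha's neighbor, Alice, Laura, Laura's sister

*her* is a pronoun; Principle B requires it to be free in its binding domain — the clause headed by 'compared'.
— Aisha's neighbor: subject of the matrix clause; c-commands the pronoun but lies outside its binding domain — allowed.
— Alice: subject of the clause headed by 'told'; c-commands the pronoun but lies outside its binding domain — allowed.
— Diana's mentor: subject of the clause headed by 'compared'; c-commands the pronoun within its binding domain — blocked (Principle B).
— Laura: possessor inside the subject DP of the clause headed by 'thought'; does not c-command the pronoun — Principle B does not apply; allowed.
— Laura's sister: subject of the clause headed by 'thought'; c-commands the pronoun but lies outside its binding domain — allowed.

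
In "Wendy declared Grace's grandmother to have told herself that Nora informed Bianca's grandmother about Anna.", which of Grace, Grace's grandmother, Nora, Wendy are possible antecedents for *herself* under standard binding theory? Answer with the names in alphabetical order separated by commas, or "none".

*herself* is a reflexive; Principle A requires it to be bound within its binding domain — the clause headed by 'told'.
— Grace: possessor inside the subject DP of the clause headed by 'told'; does not c-command the reflexive — cannot bind it (Principle A).
— Grace's grandmother: subject of the clause headed by 'told'; c-commands the reflexive within its binding domain — allowed (Principle A).
— Nora: subject of the clause headed by 'informed'; does not c-command the reflexive — cannot bind it (Principle A).
— Wendy: subject of the matrix clause; c-commands the reflexive but lies outside its binding domain — cannot bind it (Principle A).

Grace's grandmother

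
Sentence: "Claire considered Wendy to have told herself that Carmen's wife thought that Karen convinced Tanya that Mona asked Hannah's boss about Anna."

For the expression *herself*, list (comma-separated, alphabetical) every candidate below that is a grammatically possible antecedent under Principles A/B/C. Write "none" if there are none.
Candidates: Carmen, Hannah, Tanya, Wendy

*herself* is a reflexive; Principle A requires it to be bound within its binding domain — the clause headed by 'told'.
— Carmen: possessor inside the subject DP of the clause headed by 'thought'; does not c-command the reflexive — cannot bind it (Principle A).
— Hannah: possessor inside the object DP of the clause headed by 'asked'; does not c-command the reflexive — cannot bind it (Principle A).
— Tanya: object of the clause headed by 'convinced'; does not c-command the reflexive — cannot bind it (Principle A).
— Wendy: subject of the clause headed by 'told'; c-commands the reflexive within its binding domain — allowed (Principle A).

Wendy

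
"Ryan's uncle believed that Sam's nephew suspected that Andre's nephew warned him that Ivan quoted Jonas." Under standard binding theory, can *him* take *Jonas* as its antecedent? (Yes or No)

*him* is a pronoun; Principle B requires it to be free in its binding domain — the clause headed by 'warned'.
— Jonas: object of the clause headed by 'quoted'; is c-commanded by the pronoun; coreference would bind this R-expression — blocked (Principle C).

No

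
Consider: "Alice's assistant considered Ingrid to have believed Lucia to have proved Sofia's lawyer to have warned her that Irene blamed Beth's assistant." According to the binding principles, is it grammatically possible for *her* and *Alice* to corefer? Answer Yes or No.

*her* is a pronoun; Principle B requires it to be free in its binding domain — the clause headed by 'warned'.
— Alice: possessor inside the subject DP of the matrix clause; does not c-command the pronoun — Principle B does not apply; allowed.

Yes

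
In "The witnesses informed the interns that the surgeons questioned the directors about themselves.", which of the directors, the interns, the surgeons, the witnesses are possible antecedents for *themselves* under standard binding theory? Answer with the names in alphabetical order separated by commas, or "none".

the directors, the surgeons

*themselves* is a reflexive; Principle A requires it to be bound within its binding domain — the clause headed by 'questioned'.
— the directors: object of the clause headed by 'questioned'; c-commands the reflexive within its binding domain — allowed (Principle A).
— the interns: object of the matrix clause; c-commands the reflexive but lies outside its binding domain — cannot bind it (Principle A).
— the surgeons: subject of the clause headed by 'questioned'; c-commands the reflexive within its binding domain — allowed (Principle A).
— the witnesses: subject of the matrix clause; c-commands the reflexive but lies outside its binding domain — cannot bind it (Principle A).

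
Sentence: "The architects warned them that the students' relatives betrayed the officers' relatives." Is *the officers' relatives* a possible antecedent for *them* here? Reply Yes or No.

No

*them* is a pronoun; Principle B requires it to be free in its binding domain — the matrix clause.
— the officers' relatives: object of the clause headed by 'betrayed'; is c-commanded by the pronoun; coreference would bind this R-expression — blocked (Principle C).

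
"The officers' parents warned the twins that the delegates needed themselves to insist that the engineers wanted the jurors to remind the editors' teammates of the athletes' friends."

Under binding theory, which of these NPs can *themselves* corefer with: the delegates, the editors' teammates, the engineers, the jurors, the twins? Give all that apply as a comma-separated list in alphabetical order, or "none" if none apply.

the delegates

*themselves* is a reflexive; Principle A requires it to be bound within its binding domain — the clause headed by 'needed'.
— the delegates: subject of the clause headed by 'needed'; c-commands the reflexive within its binding domain — allowed (Principle A).
— the editors' teammates: object of the clause headed by 'remind'; does not c-command the reflexive — cannot bind it (Principle A).
— the engineers: subject of the clause headed by 'wanted'; does not c-command the reflexive — cannot bind it (Principle A).
— the jurors: subject of the clause headed by 'remind'; does not c-command the reflexive — cannot bind it (Principle A).
— the twins: object of the matrix clause; c-commands the reflexive but lies outside its binding domain — cannot bind it (Principle A).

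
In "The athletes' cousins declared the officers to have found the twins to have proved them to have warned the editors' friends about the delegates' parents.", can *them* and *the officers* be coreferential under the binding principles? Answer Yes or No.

Yes

*the officers* is an R-expression; Principle C requires it to be free (not bound by any c-commanding expression).
— them: subject of the clause headed by 'warned'; the pronoun does not c-command the R-expression — coreference allowed.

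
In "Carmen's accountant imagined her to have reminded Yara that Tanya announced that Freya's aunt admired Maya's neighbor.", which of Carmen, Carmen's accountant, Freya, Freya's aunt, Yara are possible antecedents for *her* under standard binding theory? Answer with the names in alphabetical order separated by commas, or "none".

Carmen

*her* is a pronoun; Principle B requires it to be free in its binding domain — the matrix clause.
— Carmen: possessor inside the subject DP of the matrix clause; does not c-command the pronoun — Principle B does not apply; allowed.
— Carmen's accountant: subject of the matrix clause; c-commands the pronoun within its binding domain — blocked (Principle B).
— Freya: possessor inside the subject DP of the clause headed by 'admired'; is c-commanded by the pronoun; coreference would bind this R-expression — blocked (Principle C).
— Freya's aunt: subject of the clause headed by 'admired'; is c-commanded by the pronoun; coreference would bind this R-expression — blocked (Principle C).
— Yara: object of the clause headed by 'reminded'; is c-commanded by the pronoun; coreference would bind this R-expression — blocked (Principle C).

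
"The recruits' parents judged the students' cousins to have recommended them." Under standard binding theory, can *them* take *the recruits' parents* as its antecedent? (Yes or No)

*them* is a pronoun; Principle B requires it to be free in its binding domain — the clause headed by 'recommended'.
— the recruits' parents: subject of the matrix clause; c-commands the pronoun but lies outside its binding domain — allowed.

Yes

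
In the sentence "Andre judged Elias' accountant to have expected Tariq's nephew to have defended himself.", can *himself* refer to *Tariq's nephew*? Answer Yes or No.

*himself* is a reflexive; Principle A requires it to be bound within its binding domain — the clause headed by 'defended'.
— Tariq's nephew: subject of the clause headed by 'defended'; c-commands the reflexive within its binding domain — allowed (Principle A).

Yes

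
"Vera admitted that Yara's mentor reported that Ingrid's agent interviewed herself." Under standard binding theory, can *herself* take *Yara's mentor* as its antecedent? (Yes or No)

No

*herself* is a reflexive; Principle A requires it to be bound within its binding domain — the clause headed by 'interviewed'.
— Yara's mentor: subject of the clause headed by 'reported'; c-commands the reflexive but lies outside its binding domain — cannot bind it (Principle A).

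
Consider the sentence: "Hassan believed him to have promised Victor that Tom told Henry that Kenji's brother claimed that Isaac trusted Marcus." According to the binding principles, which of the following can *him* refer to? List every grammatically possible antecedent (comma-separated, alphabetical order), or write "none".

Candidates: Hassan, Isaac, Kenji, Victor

none

*him* is a pronoun; Principle B requires it to be free in its binding domain — the matrix clause.
— Hassan: subject of the matrix clause; c-commands the pronoun within its binding domain — blocked (Principle B).
— Isaac: subject of the clause headed by 'trusted'; is c-commanded by the pronoun; coreference would bind this R-expression — blocked (Principle C).
— Kenji: possessor inside the subject DP of the clause headed by 'claimed'; is c-commanded by the pronoun; coreference would bind this R-expression — blocked (Principle C).
— Victor: object of the clause headed by 'promised'; is c-commanded by the pronoun; coreference would bind this R-expression — blocked (Principle C).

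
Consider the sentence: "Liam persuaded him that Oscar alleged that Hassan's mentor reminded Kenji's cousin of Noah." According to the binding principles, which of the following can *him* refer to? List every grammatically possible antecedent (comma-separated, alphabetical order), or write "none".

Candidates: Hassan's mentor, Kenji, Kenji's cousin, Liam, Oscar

none

*him* is a pronoun; Principle B requires it to be free in its binding domain — the matrix clause.
— Hassan's mentor: subject of the clause headed by 'reminded'; is c-commanded by the pronoun; coreference would bind this R-expression — blocked (Principle C).
— Kenji: possessor inside the object DP of the clause headed by 'reminded'; is c-commanded by the pronoun; coreference would bind this R-expression — blocked (Principle C).
— Kenji's cousin: object of the clause headed by 'reminded'; is c-commanded by the pronoun; coreference would bind this R-expression — blocked (Principle C).
— Liam: subject of the matrix clause; c-commands the pronoun within its binding domain — blocked (Principle B).
— Oscar: subject of the clause headed by 'alleged'; is c-commanded by the pronoun; coreference would bind this R-expression — blocked (Principle C).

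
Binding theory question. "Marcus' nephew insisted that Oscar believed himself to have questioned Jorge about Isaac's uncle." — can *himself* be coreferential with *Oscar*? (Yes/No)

Yes

*himself* is a reflexive; Principle A requires it to be bound within its binding domain — the clause headed by 'believed'.
— Oscar: subject of the clause headed by 'believed'; c-commands the reflexive within its binding domain — allowed (Principle A).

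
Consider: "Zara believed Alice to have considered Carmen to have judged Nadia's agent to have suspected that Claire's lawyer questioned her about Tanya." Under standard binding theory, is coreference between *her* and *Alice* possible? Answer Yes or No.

*Alice* is an R-expression; Principle C requires it to be free (not bound by any c-commanding expression).
— her: object of the clause headed by 'questioned'; the pronoun does not c-command the R-expression — coreference allowed.

Yes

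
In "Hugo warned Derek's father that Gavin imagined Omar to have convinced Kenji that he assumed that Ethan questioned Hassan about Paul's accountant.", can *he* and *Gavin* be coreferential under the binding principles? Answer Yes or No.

*Gavin* is an R-expression; Principle C requires it to be free (not bound by any c-commanding expression).
— he: subject of the clause headed by 'assumed'; the pronoun does not c-command the R-expression — coreference allowed.

Yes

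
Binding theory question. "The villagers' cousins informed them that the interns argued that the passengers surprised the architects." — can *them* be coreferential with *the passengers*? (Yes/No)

No

*them* is a pronoun; Principle B requires it to be free in its binding domain — the matrix clause.
— the passengers: subject of the clause headed by 'surprised'; is c-commanded by the pronoun; coreference would bind this R-expression — blocked (Principle C).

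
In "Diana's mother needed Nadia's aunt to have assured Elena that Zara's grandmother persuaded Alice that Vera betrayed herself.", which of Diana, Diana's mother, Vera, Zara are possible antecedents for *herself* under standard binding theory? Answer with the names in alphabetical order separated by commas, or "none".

Vera

*herself* is a reflexive; Principle A requires it to be bound within its binding domain — the clause headed by 'betrayed'.
— Diana: possessor inside the subject DP of the matrix clause; does not c-command the reflexive — cannot bind it (Principle A).
— Diana's mother: subject of the matrix clause; c-commands the reflexive but lies outside its binding domain — cannot bind it (Principle A).
— Vera: subject of the clause headed by 'betrayed'; c-commands the reflexive within its binding domain — allowed (Principle A).
— Zara: possessor inside the subject DP of the clause headed by 'persuaded'; does not c-command the reflexive — cannot bind it (Principle A).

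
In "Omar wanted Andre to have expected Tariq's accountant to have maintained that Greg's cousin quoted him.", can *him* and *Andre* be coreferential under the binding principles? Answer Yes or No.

Yes

*Andre* is an R-expression; Principle C requires it to be free (not bound by any c-commanding expression).
— him: object of the clause headed by 'quoted'; the pronoun does not c-command the R-expression — coreference allowed.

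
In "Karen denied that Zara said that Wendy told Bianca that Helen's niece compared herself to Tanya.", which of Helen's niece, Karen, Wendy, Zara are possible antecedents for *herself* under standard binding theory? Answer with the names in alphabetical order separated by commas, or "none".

Helen's niece

*herself* is a reflexive; Principle A requires it to be bound within its binding domain — the clause headed by 'compared'.
— Helen's niece: subject of the clause headed by 'compared'; c-commands the reflexive within its binding domain — allowed (Principle A).
— Karen: subject of the matrix clause; c-commands the reflexive but lies outside its binding domain — cannot bind it (Principle A).
— Wendy: subject of the clause headed by 'told'; c-commands the reflexive but lies outside its binding domain — cannot bind it (Principle A).
— Zara: subject of the clause headed by 'said'; c-commands the reflexive but lies outside its binding domain — cannot bind it (Principle A).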